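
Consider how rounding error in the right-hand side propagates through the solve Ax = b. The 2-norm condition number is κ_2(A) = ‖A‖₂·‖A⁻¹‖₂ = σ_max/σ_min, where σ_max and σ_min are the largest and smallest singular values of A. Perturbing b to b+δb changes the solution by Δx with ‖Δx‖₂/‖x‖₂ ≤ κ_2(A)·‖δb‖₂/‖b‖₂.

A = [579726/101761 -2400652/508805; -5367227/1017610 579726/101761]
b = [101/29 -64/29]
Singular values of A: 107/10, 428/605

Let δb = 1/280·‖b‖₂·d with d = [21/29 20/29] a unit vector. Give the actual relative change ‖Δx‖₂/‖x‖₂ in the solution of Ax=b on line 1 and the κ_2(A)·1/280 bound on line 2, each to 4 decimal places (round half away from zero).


0.0142
0.0540

σ_max = 107/10, σ_min = 428/605
κ = σ_max/σ_min = (107/10)/(428/605) = 15.1250
perturbation bound = 15.1250·1/280 = 0.0540
solve Ax = b  →  x = [1.2456 0.7658]
‖b‖ = 4.1231, ‖x‖ = 1.4621
Δx = A⁻¹·δb where δb = 1/280·4.1231·d; ‖Δx‖ = 0.0208
dividing the unrounded norms, ‖Δx‖/‖x‖ = 0.0142
realised/bound (from unrounded values) ≈ 0.2635


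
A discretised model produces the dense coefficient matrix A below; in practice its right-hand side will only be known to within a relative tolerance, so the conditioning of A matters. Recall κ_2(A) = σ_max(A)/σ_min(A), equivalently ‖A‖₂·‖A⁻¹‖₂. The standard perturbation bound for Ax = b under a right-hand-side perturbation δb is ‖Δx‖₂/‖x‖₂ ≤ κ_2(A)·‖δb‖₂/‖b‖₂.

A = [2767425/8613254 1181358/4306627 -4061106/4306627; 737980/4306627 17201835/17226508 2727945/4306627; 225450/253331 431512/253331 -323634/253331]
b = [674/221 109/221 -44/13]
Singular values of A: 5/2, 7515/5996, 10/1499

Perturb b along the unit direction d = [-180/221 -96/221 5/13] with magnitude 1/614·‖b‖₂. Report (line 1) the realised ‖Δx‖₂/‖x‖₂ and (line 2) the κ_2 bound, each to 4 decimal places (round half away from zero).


0.0019
0.6103

σ_max = 5/2, σ_min = 10/1499
condition number: (5/2) ÷ (10/1499) = 374.7500
worst-case relative error ≤ 374.7500 × 1/614 = 0.6103
solve Ax = b  →  x = [-553.7846 183.4228 -138.5645]
‖b‖₂ = 4.5826 and ‖x‖₂ = 599.6011
δb = ε·‖b‖·d = [-0.0061 -0.0032 0.0029]; solving A·Δx = δb gives ‖Δx‖ = 1.1188
dividing the unrounded norms, ‖Δx‖/‖x‖ = 0.0019
tightness: 0.0019 against a bound of 0.6103 (unrounded ratio ≈ 0.0031)


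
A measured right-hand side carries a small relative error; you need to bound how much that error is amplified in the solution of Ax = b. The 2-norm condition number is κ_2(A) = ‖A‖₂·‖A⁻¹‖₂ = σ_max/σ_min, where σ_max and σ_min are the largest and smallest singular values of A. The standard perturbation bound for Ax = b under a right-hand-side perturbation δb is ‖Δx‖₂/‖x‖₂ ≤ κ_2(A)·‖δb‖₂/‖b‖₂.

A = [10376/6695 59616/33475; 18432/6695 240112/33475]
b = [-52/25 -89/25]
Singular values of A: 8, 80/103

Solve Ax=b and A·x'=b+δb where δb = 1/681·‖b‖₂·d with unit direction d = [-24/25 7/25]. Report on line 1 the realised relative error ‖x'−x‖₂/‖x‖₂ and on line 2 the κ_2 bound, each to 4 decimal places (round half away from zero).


σ_max = 8, σ_min = 80/103
condition number: 8 ÷ (80/103) = 10.3000
κ_2(A)·‖δb‖/‖b‖ = 0.0151
solve Ax = b  →  x = [-1.3808 0.0337]
‖b‖₂ = 4.1231 and ‖x‖₂ = 1.3812
Δx = A⁻¹·δb where δb = 1/681·4.1231·d; ‖Δx‖ = 0.0078
relative error = 0.0056
tightness: 0.0056 against a bound of 0.0151 (unrounded ratio ≈ 0.3732)

0.0056
0.0151


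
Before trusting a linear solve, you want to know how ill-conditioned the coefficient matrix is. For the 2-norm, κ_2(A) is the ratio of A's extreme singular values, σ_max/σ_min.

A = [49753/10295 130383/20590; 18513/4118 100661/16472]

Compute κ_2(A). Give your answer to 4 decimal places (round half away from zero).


113.6000

M = AᵀA = [21961621/504100 117103437/2016400; 117103437/2016400 624627289/8065600]. tr(M)=39040529/322624, det(M)=366025/322624
char-poly roots: 121 and 3025/322624
κ = σ_max/σ_min = 11/(55/568) = 113.6000


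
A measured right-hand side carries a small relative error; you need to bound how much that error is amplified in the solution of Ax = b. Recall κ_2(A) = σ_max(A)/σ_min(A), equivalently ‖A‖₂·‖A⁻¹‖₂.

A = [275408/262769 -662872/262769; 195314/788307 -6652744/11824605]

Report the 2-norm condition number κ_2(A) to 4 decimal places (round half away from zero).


M = AᵀA = [428788612/369677529 -15434270096/5545162935; -15434270096/5545162935 555646973056/83177444025]. tr(M)=3858724324/492174225, det(M)=614656/492174225
char-poly roots: 196/25 and 3136/19686969
σ_max=√(196/25)=(14/5), σ_min=√(3136/19686969)=(56/4437) → κ = 221.8500

221.8500


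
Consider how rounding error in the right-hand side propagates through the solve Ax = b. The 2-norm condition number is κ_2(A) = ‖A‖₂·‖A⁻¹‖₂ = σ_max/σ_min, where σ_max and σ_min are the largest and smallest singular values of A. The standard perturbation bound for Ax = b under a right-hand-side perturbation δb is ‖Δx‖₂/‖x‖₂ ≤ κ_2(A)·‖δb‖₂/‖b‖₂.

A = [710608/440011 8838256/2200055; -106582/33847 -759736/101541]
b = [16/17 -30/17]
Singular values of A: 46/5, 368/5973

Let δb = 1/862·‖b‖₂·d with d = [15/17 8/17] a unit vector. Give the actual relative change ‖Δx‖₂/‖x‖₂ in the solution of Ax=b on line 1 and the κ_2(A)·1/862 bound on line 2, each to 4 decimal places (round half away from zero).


largest singular value 46/5, smallest 368/5973
κ = σ_max/σ_min = (46/5)/(368/5973) = 149.3250
κ_2(A)·‖δb‖/‖b‖ = 0.1732
solve Ax = b  →  x = [0.0836 0.2007]
‖b‖ = 2.0000, ‖x‖ = 0.2174
Δx = A⁻¹·δb where δb = 1/862·2.0000·d; ‖Δx‖ = 0.0377
dividing the unrounded norms, ‖Δx‖/‖x‖ = 0.1732
so the bound is sharp here: realised error equals the bound

0.1732
0.1732


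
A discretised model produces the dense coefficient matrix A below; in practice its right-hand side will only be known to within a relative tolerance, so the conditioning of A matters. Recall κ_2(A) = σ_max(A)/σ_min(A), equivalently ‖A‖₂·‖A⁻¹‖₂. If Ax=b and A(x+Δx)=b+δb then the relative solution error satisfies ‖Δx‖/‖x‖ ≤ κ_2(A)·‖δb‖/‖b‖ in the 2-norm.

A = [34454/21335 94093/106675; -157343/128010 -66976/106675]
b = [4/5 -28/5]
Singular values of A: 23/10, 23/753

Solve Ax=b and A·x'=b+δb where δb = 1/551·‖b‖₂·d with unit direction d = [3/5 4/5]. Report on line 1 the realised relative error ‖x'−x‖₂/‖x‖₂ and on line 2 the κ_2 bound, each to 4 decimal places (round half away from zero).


σ_max = 23/10, σ_min = 23/753
κ = σ_max/σ_min = (23/10)/(23/753) = 75.3000
worst-case relative error ≤ 75.3000 × 1/551 = 0.1367
solve Ax = b  →  x = [63.1611 -114.7315]
2-norm of b is 5.6569; of x, 130.9681
re-solving with b+δb shifts x by Δx of norm 0.3361
dividing the unrounded norms, ‖Δx‖/‖x‖ = 0.0026
so the bound overstates the realised error by a factor of ≈ 53.2498 (computed from the unrounded values)

0.0026
0.1367


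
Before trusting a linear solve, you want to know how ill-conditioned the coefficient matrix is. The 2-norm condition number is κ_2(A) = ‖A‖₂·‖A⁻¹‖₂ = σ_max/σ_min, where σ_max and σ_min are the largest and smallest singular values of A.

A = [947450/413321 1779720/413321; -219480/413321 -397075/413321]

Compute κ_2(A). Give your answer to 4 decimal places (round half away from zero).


M = AᵀA = [33097700/5978033 62055000/5978033; 62055000/5978033 116354825/5978033]. tr(M)=8791325/351649, det(M)=2500/351649
solving λ² − 8791325/351649·λ + 2500/351649 = 0 gives λ = 25, 100/351649
σ_max=√25=5, σ_min=√(100/351649)=(10/593) → κ = 296.5000

296.5000


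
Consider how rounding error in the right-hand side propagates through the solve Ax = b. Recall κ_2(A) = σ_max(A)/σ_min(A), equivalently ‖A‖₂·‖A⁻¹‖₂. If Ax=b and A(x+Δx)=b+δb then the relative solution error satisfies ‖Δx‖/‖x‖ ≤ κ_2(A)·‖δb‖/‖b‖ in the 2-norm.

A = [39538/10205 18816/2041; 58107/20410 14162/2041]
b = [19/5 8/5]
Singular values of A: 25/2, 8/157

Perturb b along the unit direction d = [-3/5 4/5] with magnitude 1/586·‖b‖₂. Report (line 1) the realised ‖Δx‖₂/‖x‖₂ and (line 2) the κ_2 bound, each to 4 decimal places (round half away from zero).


0.0070
0.4186

from the listed singular values, σ₁ = 25/2, σ_n = 8/157
condition number: (25/2) ÷ (8/157) = 245.3125
κ_2(A)·‖δb‖/‖b‖ = 0.4186
solve Ax = b  →  x = [18.2385 -7.2527]
2-norm of b is 4.1231; of x, 19.6276
δb = ε·‖b‖·d = [-0.0042 0.0056]; solving A·Δx = δb gives ‖Δx‖ = 0.1381
realised ‖Δx‖/‖x‖ = 0.0070
realised/bound (from unrounded values) ≈ 0.0168


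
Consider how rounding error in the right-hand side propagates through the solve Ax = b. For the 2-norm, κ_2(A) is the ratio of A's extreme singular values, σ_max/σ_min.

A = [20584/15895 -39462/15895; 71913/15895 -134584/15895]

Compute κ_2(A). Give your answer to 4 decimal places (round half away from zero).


AᵀA = [223807225/10106041 -419625000/10106041; -419625000/10106041 786804100/10106041]; tr = 3496925/34969, det = 2500/34969
solving λ² − 3496925/34969·λ + 2500/34969 = 0 gives λ = 100, 25/34969
so κ_2 = √(100 / (25/34969)) = 374.0000

374.0000


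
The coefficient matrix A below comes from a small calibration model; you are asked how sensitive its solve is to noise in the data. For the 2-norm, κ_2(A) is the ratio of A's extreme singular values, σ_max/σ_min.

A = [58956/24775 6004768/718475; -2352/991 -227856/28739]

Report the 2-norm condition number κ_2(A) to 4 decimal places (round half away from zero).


148.6500

AᵀA = [6933249936/613800625 23757428352/613800625; 23757428352/613800625 81458040064/613800625]; tr = 141426064/982081, det = 921600/982081
char-poly roots: 144 and 6400/982081
κ = σ_max/σ_min = 12/(80/991) = 148.6500


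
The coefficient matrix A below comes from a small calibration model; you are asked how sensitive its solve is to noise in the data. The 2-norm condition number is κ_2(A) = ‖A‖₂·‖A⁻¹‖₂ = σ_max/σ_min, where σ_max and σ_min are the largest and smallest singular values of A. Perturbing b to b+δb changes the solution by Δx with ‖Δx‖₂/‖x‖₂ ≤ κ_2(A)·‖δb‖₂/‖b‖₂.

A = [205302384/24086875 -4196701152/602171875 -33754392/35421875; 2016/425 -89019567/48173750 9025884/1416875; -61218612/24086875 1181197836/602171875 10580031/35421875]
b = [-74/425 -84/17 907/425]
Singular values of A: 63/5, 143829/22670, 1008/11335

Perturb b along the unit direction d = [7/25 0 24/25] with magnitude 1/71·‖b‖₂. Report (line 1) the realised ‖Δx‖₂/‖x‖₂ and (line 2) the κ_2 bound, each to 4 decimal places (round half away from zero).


0.0379
1.9956

from the listed singular values, σ₁ = 63/5, σ_n = 1008/11335
condition number: (63/5) ÷ (1008/11335) = 141.6875
bound on ‖Δx‖/‖x‖: κ·ε = 141.6875·1/71 = 1.9956
solve Ax = b  →  x = [-13.6845 -17.3118 4.3925]
2-norm of b is 5.3852; of x, 22.5002
Δx = A⁻¹·δb where δb = 1/71·5.3852·d; ‖Δx‖ = 0.8529
realised ‖Δx‖/‖x‖ = 0.0379
tightness: 0.0379 against a bound of 1.9956 (unrounded ratio ≈ 0.0190)


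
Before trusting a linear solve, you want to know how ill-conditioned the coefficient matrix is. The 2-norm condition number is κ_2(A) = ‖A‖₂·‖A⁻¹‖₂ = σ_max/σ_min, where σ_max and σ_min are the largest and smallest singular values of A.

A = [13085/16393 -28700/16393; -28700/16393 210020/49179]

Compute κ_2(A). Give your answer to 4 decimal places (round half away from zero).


72.7500

AᵀA = [5887025/1590121 -42332500/4770363; -42332500/4770363 304861600/14311089]; tr = 2117425/84681, det = 10000/84681
solving λ² − 2117425/84681·λ + 10000/84681 = 0 gives λ = 25, 400/84681
κ = σ_max/σ_min = 5/(20/291) = 72.7500


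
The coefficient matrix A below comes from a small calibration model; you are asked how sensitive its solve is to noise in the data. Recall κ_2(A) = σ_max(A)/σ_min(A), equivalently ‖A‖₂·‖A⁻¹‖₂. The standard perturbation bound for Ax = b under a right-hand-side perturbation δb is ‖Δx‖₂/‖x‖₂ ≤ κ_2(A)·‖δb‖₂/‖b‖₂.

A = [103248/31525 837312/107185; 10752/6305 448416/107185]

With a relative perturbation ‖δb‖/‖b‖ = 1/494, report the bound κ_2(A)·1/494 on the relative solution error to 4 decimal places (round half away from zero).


M = AᵀA = [13550287104/993825625 6503390208/198765125; 6503390208/198765125 124867584/1590121]. tr(M)=541967616/5880625, det(M)=21233664/147015625
λ_max, λ_min = (541967616/5880625 ± √293708918038265856/34581750390625)/2 = 2304/25, 9216/5880625
κ = σ_max/σ_min = (48/5)/(96/2425) = 242.5000
worst-case relative error ≤ 242.5000 × 1/494 = 0.4909

0.4909


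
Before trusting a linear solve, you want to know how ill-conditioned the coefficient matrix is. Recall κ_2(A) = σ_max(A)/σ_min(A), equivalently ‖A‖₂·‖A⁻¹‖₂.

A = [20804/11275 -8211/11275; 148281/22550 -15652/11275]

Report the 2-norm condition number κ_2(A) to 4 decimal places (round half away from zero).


22.0000

AᵀA = [37949569/813604 -2130030/203401; -2130030/203401 499849/203401]; tr = 23765/484, det = 2401/484
λ_max, λ_min = (23765/484 ± √560126889/234256)/2 = 49, 49/484
σ_max=√49=7, σ_min=√(49/484)=(7/22) → κ = 22.0000


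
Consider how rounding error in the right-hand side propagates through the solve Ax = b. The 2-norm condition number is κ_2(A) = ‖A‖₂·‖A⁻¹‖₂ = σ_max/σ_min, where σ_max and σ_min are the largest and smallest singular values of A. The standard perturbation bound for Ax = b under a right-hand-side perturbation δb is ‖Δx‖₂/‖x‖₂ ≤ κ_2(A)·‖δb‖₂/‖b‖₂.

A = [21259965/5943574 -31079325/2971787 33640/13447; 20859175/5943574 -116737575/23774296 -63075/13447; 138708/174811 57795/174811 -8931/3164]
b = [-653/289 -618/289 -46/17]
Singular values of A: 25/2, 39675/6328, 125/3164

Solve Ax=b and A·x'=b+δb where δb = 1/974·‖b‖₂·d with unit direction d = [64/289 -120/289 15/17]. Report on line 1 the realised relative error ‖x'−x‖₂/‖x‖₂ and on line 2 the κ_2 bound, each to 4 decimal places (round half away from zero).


σ_max = 25/2, σ_min = 125/3164
κ_2(A) = (25/2) / (125/3164) = 316.4000
bound on ‖Δx‖/‖x‖: κ·ε = 316.4000·1/974 = 0.3248
solve Ax = b  →  x = [-45.0354 -18.5048 -13.8685]
2-norm of b is 4.1231; of x, 50.6256
with δb = [0.0009 -0.0018 0.0037], A·Δx = δb → ‖Δx‖ = 0.1071
dividing the unrounded norms, ‖Δx‖/‖x‖ = 0.0021
tightness: 0.0021 against a bound of 0.3248 (unrounded ratio ≈ 0.0065)

0.0021
0.3248


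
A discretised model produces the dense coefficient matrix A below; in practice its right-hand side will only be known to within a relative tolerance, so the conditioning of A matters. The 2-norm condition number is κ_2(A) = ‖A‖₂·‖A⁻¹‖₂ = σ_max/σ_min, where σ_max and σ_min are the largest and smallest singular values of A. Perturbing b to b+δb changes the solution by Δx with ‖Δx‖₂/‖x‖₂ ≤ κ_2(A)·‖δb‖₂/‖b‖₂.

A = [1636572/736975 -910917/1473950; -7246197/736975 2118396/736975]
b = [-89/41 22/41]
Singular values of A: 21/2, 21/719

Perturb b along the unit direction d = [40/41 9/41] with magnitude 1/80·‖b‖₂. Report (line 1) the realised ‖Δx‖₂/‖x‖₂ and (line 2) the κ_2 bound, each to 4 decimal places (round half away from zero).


0.0140
4.4938

σ_max = 21/2, σ_min = 21/719
condition number: (21/2) ÷ (21/719) = 359.5000
bound on ‖Δx‖/‖x‖: κ·ε = 359.5000·1/80 = 4.4938
solve Ax = b  →  x = [-19.2648 -65.7105]
‖b‖ = 2.2361, ‖x‖ = 68.4763
re-solving with b+δb shifts x by Δx of norm 0.9570
realised ‖Δx‖/‖x‖ = 0.0140
realised/bound (from unrounded values) ≈ 0.0031


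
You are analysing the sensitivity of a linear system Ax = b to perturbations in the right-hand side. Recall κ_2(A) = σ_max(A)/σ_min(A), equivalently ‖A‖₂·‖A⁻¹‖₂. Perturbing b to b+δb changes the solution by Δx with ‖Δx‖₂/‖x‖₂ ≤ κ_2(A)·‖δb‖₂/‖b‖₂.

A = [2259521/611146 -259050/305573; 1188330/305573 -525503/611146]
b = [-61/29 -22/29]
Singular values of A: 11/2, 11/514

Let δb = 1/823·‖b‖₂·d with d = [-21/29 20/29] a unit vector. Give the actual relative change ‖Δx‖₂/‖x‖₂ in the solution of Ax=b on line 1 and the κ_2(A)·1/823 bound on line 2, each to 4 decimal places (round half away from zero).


0.0027
0.3123

largest singular value 11/2, smallest 11/514
condition number: (11/2) ÷ (11/514) = 257.0000
worst-case relative error ≤ 257.0000 × 1/823 = 0.3123
solve Ax = b  →  x = [9.9024 45.6674]
‖b‖₂ = 2.2361 and ‖x‖₂ = 46.7287
Δx = A⁻¹·δb where δb = 1/823·2.2361·d; ‖Δx‖ = 0.1270
realised ‖Δx‖/‖x‖ = 0.0027
tightness: 0.0027 against a bound of 0.3123 (unrounded ratio ≈ 0.0087)


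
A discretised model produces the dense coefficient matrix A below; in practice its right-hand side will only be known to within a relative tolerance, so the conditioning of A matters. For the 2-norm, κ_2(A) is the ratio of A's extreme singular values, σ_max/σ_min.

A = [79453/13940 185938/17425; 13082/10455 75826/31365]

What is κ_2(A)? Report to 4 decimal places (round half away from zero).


form AᵀA = [7085453/208080 124544639/1950750; 124544639/1950750 1751426344/14630625] with trace 124546561/810000 and determinant 923521/5062500
eigenvalues of AᵀA: λ = (tr ± √(tr²−4·det))/2 = 3844/25, 961/810000
κ = σ_max/σ_min = (62/5)/(31/900) = 360.0000

360.0000


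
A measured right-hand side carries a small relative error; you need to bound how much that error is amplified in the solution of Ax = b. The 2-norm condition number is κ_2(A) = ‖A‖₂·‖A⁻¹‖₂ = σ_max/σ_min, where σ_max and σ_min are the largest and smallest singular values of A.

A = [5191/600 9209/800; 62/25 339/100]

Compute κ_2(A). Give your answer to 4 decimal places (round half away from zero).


288.0000

form AᵀA = [46657/576 82943/768; 82943/768 147457/1024] with trace 2073625/9216 and determinant 625/1024
char-poly roots: 225 and 25/9216
κ = σ_max/σ_min = 15/(5/96) = 288.0000


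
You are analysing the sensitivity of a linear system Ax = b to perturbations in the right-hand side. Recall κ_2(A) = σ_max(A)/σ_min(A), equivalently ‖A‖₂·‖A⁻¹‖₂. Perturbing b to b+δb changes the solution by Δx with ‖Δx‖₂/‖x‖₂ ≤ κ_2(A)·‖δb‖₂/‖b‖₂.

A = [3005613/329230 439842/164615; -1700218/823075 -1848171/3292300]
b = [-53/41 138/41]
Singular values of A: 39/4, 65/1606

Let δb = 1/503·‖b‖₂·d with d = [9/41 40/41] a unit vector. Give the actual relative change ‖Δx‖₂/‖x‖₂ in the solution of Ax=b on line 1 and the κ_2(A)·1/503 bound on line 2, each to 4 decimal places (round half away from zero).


from the listed singular values, σ₁ = 39/4, σ_n = 65/1606
κ = σ_max/σ_min = (39/4)/(65/1606) = 240.9000
perturbation bound = 240.9000·1/503 = 0.4789
solve Ax = b  →  x = [-20.9514 71.1007]
‖b‖₂ = 3.6056 and ‖x‖₂ = 74.1234
with δb = [0.0016 0.0070], A·Δx = δb → ‖Δx‖ = 0.1771
dividing the unrounded norms, ‖Δx‖/‖x‖ = 0.0024
tightness: 0.0024 against a bound of 0.4789 (unrounded ratio ≈ 0.0050)

0.0024
0.4789


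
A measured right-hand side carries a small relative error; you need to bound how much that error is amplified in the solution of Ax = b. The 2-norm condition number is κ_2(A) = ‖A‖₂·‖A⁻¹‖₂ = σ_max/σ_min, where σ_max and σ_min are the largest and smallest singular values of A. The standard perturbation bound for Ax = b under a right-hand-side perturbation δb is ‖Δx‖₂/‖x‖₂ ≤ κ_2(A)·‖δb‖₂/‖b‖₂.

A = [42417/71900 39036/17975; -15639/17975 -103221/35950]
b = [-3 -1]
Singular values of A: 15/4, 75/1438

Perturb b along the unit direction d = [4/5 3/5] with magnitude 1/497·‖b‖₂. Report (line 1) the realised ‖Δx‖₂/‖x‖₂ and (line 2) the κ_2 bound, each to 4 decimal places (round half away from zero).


0.0021
0.1447

largest singular value 15/4, smallest 75/1438
condition number: (15/4) ÷ (75/1438) = 71.9000
bound on ‖Δx‖/‖x‖: κ·ε = 71.9000·1/497 = 0.1447
solve Ax = b  →  x = [55.1445 -16.3616]
‖b‖₂ = 3.1623 and ‖x‖₂ = 57.5206
re-solving with b+δb shifts x by Δx of norm 0.1220
realised ‖Δx‖/‖x‖ = 0.0021
so the bound overstates the realised error by a factor of ≈ 68.2111 (computed from the unrounded values)


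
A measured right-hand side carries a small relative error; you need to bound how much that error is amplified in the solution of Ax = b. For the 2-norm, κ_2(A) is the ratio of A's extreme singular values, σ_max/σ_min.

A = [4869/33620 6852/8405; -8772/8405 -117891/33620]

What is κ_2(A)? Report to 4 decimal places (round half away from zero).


41.0000

form AᵀA = [149301/134480 31752/8405; 31752/8405 1742949/134480] with trace 189225/13448 and determinant 50625/430336
char-poly roots: 225/16 and 225/26896
κ_2(A) = √(λ_max/λ_min) = √((225/16) / (225/26896)) = 41.0000


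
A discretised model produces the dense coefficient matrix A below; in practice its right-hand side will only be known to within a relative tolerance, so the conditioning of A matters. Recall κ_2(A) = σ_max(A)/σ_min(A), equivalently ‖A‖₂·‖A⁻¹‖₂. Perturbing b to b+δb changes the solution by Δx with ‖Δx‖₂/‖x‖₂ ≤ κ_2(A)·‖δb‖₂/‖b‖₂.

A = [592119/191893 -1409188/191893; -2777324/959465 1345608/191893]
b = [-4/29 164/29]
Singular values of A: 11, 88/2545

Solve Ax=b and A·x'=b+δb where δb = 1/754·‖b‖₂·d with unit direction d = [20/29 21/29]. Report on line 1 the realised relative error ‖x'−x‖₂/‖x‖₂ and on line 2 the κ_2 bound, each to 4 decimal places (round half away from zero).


0.0019
0.4219

largest singular value 11, smallest 88/2545
κ_2(A) = 11 / (88/2545) = 318.1250
bound on ‖Δx‖/‖x‖: κ·ε = 318.1250·1/754 = 0.4219
solve Ax = b  →  x = [106.6434 44.8287]
‖b‖ = 5.6569, ‖x‖ = 115.6824
Δx = A⁻¹·δb where δb = 1/754·5.6569·d; ‖Δx‖ = 0.2170
realised ‖Δx‖/‖x‖ = 0.0019
so the bound overstates the realised error by a factor of ≈ 224.9495 (computed from the unrounded values)


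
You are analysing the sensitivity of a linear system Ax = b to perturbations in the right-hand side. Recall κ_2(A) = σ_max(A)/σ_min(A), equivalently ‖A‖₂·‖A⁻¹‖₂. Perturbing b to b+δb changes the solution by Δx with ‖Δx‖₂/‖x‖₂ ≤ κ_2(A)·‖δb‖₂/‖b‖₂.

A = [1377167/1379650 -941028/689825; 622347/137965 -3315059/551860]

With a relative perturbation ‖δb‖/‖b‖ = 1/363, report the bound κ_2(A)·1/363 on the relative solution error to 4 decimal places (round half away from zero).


1.0382

M = AᵀA = [24169046869/1132322500 -32224765617/1132322500; -32224765617/1132322500 171867307249/4529290000]. tr(M)=10741739789/181171600, det(M)=717409/28987456
eigenvalues of AᵀA: λ = (tr ± √(tr²−4·det))/2 = 5929/100, 3025/7246864
κ_2(A) = √(λ_max/λ_min) = √((5929/100) / (3025/7246864)) = 376.8800
κ_2(A)·‖δb‖/‖b‖ = 1.0382


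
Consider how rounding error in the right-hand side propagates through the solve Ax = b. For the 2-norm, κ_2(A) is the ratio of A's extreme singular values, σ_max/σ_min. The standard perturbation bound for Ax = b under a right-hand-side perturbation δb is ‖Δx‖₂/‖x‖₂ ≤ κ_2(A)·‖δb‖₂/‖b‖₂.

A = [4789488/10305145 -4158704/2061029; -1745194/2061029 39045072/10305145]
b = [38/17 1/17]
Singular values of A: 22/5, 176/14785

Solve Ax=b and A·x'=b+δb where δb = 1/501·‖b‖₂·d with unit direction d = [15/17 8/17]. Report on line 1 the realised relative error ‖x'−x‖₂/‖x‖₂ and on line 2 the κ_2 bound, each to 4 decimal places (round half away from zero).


0.0022
0.7378

largest singular value 22/5, smallest 176/14785
κ = σ_max/σ_min = (22/5)/(176/14785) = 369.6250
worst-case relative error ≤ 369.6250 × 1/501 = 0.7378
solve Ax = b  →  x = [163.9634 36.6588]
‖b‖₂ = 2.2361 and ‖x‖₂ = 168.0115
Δx = A⁻¹·δb where δb = 1/501·2.2361·d; ‖Δx‖ = 0.3749
relative error = 0.0022
realised/bound (from unrounded values) ≈ 0.0030


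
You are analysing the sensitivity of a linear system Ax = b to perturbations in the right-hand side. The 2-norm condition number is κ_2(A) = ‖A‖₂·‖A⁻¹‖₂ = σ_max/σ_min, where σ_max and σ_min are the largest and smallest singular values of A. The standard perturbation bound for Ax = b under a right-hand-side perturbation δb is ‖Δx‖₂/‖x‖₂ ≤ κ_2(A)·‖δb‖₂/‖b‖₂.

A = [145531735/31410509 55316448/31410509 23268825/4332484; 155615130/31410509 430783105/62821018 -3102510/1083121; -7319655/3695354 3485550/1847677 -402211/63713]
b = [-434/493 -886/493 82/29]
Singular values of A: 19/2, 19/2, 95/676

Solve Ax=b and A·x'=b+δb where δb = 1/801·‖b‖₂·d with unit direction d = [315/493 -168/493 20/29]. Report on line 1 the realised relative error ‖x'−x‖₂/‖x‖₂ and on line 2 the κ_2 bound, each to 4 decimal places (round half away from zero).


largest singular value 19/2, smallest 95/676
condition number: (19/2) ÷ (95/676) = 67.6000
κ_2(A)·‖δb‖/‖b‖ = 0.0844
solve Ax = b  →  x = [-9.7167 8.9633 5.2794]
2-norm of b is 3.4641; of x, 14.2347
with δb = [0.0028 -0.0015 0.0030], A·Δx = δb → ‖Δx‖ = 0.0308
dividing the unrounded norms, ‖Δx‖/‖x‖ = 0.0022
tightness: 0.0022 against a bound of 0.0844 (unrounded ratio ≈ 0.0256)

0.0022
0.0844


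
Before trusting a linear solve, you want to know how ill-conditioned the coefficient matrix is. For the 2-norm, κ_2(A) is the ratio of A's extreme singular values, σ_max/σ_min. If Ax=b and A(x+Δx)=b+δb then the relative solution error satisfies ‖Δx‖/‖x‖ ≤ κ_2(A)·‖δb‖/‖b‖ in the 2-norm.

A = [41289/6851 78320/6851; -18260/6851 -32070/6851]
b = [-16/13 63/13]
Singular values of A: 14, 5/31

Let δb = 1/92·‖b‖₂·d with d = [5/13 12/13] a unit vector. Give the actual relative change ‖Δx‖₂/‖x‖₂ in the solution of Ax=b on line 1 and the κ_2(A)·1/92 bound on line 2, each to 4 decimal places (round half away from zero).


largest singular value 14, smallest 5/31
condition number: 14 ÷ (5/31) = 86.8000
bound on ‖Δx‖/‖x‖: κ·ε = 86.8000·1/92 = 0.9435
solve Ax = b  →  x = [-21.9832 11.4815]
2-norm of b is 5.0000; of x, 24.8009
δb = ε·‖b‖·d = [0.0209 0.0502]; solving A·Δx = δb gives ‖Δx‖ = 0.3370
dividing the unrounded norms, ‖Δx‖/‖x‖ = 0.0136
realised/bound (from unrounded values) ≈ 0.0144

0.0136
0.9435


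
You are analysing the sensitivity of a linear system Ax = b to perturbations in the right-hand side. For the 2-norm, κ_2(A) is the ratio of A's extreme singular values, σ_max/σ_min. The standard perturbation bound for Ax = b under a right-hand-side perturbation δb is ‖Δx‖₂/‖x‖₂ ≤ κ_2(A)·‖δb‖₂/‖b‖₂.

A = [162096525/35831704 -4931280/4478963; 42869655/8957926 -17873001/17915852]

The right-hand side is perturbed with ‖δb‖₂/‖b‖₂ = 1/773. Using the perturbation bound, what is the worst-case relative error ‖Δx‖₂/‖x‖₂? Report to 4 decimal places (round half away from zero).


0.0780

form AᵀA = [66207134999025/1526648051776 -1861537144455/190831006472; -1861537144455/190831006472 842478625161/381662012944] with trace 41390273349/908178496 and determinant 8303765625/14530855936
char-poly roots: 729/16 and 11390625/908178496
so κ_2 = √((729/16) / (11390625/908178496)) = 60.2720
κ_2(A)·‖δb‖/‖b‖ = 0.0780


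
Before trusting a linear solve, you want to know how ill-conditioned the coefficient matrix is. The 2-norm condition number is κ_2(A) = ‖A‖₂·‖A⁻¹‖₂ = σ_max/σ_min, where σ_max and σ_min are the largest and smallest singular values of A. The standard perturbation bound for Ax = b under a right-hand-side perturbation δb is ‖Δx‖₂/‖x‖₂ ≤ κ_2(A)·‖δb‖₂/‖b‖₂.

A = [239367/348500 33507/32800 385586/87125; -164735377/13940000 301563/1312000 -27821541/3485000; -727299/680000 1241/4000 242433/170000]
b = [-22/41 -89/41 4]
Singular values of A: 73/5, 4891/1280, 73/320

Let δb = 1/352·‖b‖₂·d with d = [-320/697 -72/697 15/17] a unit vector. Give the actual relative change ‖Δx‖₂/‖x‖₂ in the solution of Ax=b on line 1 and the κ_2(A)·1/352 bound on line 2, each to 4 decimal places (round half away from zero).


largest singular value 73/5, smallest 73/320
condition number: (73/5) ÷ (73/320) = 64.0000
worst-case relative error ≤ 64.0000 × 1/352 = 0.1818
solve Ax = b  →  x = [-2.9869 -16.7596 4.2109]
‖b‖₂ = 4.5826 and ‖x‖₂ = 17.5367
Δx = A⁻¹·δb where δb = 1/352·4.5826·d; ‖Δx‖ = 0.0571
realised ‖Δx‖/‖x‖ = 0.0033
realised/bound (from unrounded values) ≈ 0.0179

0.0033
0.1818


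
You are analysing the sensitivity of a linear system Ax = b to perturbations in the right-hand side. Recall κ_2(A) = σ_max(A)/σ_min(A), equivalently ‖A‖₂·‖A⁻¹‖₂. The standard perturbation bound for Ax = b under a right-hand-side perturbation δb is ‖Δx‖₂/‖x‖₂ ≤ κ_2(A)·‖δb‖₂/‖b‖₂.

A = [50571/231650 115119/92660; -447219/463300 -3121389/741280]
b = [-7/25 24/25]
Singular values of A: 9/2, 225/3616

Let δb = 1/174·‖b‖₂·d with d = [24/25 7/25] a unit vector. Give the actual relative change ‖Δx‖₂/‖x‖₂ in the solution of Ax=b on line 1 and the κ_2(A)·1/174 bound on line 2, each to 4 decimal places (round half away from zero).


σ_max = 9/2, σ_min = 225/3616
κ = σ_max/σ_min = (9/2)/(225/3616) = 72.3200
κ_2(A)·‖δb‖/‖b‖ = 0.4156
solve Ax = b  →  x = [-0.0488 -0.2168]
‖b‖ = 1.0000, ‖x‖ = 0.2222
δb = ε·‖b‖·d = [0.0055 0.0016]; solving A·Δx = δb gives ‖Δx‖ = 0.0924
dividing the unrounded norms, ‖Δx‖/‖x‖ = 0.4156
tightness: 0.4156 against a bound of 0.4156; the bound is attained (ratio 1)

0.4156
0.4156


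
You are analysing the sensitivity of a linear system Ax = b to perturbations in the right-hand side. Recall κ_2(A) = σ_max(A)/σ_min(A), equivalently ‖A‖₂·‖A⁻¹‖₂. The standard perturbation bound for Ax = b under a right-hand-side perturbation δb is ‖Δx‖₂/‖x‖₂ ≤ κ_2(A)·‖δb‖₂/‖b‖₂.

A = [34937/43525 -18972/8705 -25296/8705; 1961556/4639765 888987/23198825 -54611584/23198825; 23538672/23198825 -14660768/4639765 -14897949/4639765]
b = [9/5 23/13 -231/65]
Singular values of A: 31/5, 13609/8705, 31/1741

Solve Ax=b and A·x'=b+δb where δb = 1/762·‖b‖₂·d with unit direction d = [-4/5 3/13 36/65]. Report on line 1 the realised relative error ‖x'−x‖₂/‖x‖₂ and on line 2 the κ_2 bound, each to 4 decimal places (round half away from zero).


0.0019
0.4570

σ_max = 31/5, σ_min = 31/1741
condition number: (31/5) ÷ (31/1741) = 348.2000
worst-case relative error ≤ 348.2000 × 1/762 = 0.4570
solve Ax = b  →  x = [-164.4099 -20.5610 -30.6129]
2-norm of b is 4.3589; of x, 168.4949
with δb = [-0.0046 0.0013 0.0032], A·Δx = δb → ‖Δx‖ = 0.3213
relative error = 0.0019
realised/bound (from unrounded values) ≈ 0.0042


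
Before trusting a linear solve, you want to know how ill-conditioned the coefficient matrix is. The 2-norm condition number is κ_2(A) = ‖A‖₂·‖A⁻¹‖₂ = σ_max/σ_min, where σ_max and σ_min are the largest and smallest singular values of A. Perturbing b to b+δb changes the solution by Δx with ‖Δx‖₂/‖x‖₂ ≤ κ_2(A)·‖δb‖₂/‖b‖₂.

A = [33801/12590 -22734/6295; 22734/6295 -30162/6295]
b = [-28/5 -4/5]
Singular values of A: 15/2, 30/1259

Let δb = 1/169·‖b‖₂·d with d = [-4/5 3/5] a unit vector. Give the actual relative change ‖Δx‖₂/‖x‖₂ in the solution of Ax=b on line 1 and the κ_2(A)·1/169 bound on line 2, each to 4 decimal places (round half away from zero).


0.0084
1.8624

largest singular value 15/2, smallest 30/1259
κ = σ_max/σ_min = (15/2)/(30/1259) = 314.7500
worst-case relative error ≤ 314.7500 × 1/169 = 1.8624
solve Ax = b  →  x = [133.9733 101.1467]
2-norm of b is 5.6569; of x, 167.8675
re-solving with b+δb shifts x by Δx of norm 1.4047
dividing the unrounded norms, ‖Δx‖/‖x‖ = 0.0084
realised/bound (from unrounded values) ≈ 0.0045


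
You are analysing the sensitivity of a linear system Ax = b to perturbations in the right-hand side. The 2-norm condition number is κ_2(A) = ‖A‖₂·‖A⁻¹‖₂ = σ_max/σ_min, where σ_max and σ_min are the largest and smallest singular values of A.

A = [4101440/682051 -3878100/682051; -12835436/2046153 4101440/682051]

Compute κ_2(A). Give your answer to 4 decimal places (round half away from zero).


291.9600

M = AᵀA = [375915229456/4978290249 -119335498240/1659430083; -119335498240/1659430083 37885219600/553143361]. tr(M)=852416416/5919489, det(M)=160000/657721
eigenvalues of AᵀA: λ = (tr ± √(tr²−4·det))/2 = 144, 10000/5919489
so κ_2 = √(144 / (10000/5919489)) = 291.9600


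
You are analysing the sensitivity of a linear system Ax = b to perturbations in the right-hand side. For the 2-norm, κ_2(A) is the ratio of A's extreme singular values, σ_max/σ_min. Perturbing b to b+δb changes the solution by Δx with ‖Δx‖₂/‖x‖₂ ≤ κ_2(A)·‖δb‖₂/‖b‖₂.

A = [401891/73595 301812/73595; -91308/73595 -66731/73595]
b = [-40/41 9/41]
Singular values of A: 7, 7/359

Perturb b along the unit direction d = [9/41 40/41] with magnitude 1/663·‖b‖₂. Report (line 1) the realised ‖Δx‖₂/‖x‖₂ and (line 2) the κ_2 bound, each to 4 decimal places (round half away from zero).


largest singular value 7, smallest 7/359
κ_2(A) = 7 / (7/359) = 359.0000
κ_2(A)·‖δb‖/‖b‖ = 0.5415
solve Ax = b  →  x = [-0.1143 -0.0857]
‖b‖ = 1.0000, ‖x‖ = 0.1429
δb = ε·‖b‖·d = [0.0003 0.0015]; solving A·Δx = δb gives ‖Δx‖ = 0.0774
relative error = 0.5415
tightness: 0.5415 against a bound of 0.5415; the bound is attained (ratio 1)

0.5415
0.5415


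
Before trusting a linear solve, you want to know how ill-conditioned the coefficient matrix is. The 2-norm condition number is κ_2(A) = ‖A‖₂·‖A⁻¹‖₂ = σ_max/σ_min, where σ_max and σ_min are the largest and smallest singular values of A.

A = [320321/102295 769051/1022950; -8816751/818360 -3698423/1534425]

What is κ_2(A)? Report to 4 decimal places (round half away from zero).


239.5200

M = AᵀA = [3372074118025/26788523584 94837847755/3348565448; 94837847755/3348565448 96058057141/15068544516]. tr(M)=18968230801/143424576, det(M)=174900625/573698304
eigenvalues of AᵀA: λ = (tr ± √(tr²−4·det))/2 = 529/4, 330625/143424576
κ = σ_max/σ_min = (23/2)/(575/11976) = 239.5200


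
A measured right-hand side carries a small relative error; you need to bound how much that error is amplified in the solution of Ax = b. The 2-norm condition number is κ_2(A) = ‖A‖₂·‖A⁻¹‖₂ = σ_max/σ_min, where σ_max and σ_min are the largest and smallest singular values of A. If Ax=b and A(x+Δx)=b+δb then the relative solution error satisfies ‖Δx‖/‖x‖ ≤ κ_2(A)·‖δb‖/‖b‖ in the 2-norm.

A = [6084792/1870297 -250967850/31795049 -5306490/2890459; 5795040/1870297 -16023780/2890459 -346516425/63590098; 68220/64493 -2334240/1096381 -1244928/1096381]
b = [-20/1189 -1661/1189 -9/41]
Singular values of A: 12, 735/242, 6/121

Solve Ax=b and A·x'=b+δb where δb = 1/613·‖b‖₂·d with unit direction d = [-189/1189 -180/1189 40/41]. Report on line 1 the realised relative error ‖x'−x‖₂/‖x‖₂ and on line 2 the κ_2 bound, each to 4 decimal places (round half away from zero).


from the listed singular values, σ₁ = 12, σ_n = 6/121
condition number: 12 ÷ (6/121) = 242.0000
perturbation bound = 242.0000·1/613 = 0.3948
solve Ax = b  →  x = [-0.0321 -0.0871 0.3267]
‖b‖ = 1.4142, ‖x‖ = 0.3396
with δb = [-0.0004 -0.0003 0.0023], A·Δx = δb → ‖Δx‖ = 0.0465
dividing the unrounded norms, ‖Δx‖/‖x‖ = 0.1370
realised/bound (from unrounded values) ≈ 0.3470

0.1370
0.3948


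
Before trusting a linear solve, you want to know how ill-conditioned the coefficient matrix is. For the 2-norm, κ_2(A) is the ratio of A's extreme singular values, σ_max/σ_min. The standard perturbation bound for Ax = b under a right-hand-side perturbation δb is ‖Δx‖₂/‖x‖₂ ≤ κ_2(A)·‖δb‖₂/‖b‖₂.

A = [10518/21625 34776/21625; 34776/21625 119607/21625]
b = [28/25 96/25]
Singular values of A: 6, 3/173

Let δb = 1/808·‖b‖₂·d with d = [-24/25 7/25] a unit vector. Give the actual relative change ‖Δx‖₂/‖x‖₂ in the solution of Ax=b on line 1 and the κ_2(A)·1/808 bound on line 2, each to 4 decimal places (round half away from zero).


0.4282
0.4282

from the listed singular values, σ₁ = 6, σ_n = 3/173
condition number: 6 ÷ (3/173) = 346.0000
bound on ‖Δx‖/‖x‖: κ·ε = 346.0000·1/808 = 0.4282
solve Ax = b  →  x = [0.1867 0.6400]
‖b‖₂ = 4.0000 and ‖x‖₂ = 0.6667
Δx = A⁻¹·δb where δb = 1/808·4.0000·d; ‖Δx‖ = 0.2855
realised ‖Δx‖/‖x‖ = 0.4282
realised/bound = 1 exactly: the bound is attained for this b and d


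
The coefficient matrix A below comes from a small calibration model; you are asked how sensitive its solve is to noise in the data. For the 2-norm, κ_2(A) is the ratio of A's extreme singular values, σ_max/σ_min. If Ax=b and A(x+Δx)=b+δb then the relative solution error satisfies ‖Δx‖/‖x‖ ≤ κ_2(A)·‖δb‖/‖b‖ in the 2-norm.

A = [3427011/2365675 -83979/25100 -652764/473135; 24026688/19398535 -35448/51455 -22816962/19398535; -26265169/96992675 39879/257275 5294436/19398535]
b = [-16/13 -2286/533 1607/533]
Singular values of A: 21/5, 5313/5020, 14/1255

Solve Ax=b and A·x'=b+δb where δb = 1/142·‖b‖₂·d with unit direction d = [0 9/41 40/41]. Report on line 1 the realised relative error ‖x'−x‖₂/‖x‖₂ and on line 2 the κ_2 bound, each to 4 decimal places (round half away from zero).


0.0190
2.6514

from the listed singular values, σ₁ = 21/5, σ_n = 14/1255
condition number: (21/5) ÷ (14/1255) = 376.5000
perturbation bound = 376.5000·1/142 = 2.6514
solve Ax = b  →  x = [121.1455 -1.6962 132.2083]
‖b‖₂ = 5.3852 and ‖x‖₂ = 179.3270
with δb = [0.0000 0.0083 0.0370], A·Δx = δb → ‖Δx‖ = 3.3996
relative error = 0.0190
realised/bound (from unrounded values) ≈ 0.0071


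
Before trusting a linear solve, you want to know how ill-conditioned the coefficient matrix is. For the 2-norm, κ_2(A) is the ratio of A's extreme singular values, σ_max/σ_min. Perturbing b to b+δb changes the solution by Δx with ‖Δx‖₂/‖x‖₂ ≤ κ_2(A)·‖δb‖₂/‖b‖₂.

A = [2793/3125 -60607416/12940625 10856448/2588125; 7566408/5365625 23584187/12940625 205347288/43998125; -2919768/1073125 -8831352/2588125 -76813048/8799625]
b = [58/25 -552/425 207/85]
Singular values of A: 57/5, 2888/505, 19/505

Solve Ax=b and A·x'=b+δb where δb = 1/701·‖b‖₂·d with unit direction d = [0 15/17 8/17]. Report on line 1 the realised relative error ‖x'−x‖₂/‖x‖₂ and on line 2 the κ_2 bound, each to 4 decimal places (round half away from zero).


from the listed singular values, σ₁ = 57/5, σ_n = 19/505
κ = σ_max/σ_min = (57/5)/(19/505) = 303.0000
κ_2(A)·‖δb‖/‖b‖ = 0.4322
solve Ax = b  →  x = [-0.0491 -0.5488 -0.0492]
2-norm of b is 3.6056; of x, 0.5531
with δb = [0.0000 0.0045 0.0024], A·Δx = δb → ‖Δx‖ = 0.1367
realised ‖Δx‖/‖x‖ = 0.2471
tightness: 0.2471 against a bound of 0.4322 (unrounded ratio ≈ 0.5718)

0.2471
0.4322
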